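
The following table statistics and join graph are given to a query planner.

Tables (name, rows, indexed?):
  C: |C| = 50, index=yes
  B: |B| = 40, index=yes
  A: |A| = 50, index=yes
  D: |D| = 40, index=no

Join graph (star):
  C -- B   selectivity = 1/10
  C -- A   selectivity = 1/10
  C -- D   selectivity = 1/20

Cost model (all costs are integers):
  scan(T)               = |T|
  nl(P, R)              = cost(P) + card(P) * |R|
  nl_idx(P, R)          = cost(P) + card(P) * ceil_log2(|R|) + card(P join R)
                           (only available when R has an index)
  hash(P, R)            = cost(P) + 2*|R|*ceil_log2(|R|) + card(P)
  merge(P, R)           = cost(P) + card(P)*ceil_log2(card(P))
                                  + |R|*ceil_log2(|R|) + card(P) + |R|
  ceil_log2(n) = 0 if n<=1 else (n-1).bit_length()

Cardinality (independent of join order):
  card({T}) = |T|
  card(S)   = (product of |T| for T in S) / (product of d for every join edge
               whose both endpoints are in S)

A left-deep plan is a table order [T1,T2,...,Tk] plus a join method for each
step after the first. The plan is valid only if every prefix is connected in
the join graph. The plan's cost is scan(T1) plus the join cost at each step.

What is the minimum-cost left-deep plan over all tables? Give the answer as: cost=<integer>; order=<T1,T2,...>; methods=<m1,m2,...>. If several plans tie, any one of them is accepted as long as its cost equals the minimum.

cost=1960; order=D,C,B,A; methods=nl_idx,hash,hash

Selinger DP (subsets sized 1..n):
  {C}: scan cost=50, card=50
  {B}: scan cost=40, card=40
  {A}: scan cost=50, card=50
  {D}: scan cost=40, card=40
  {BC}: card=200; try (C,nl_idx)→480, (B,nl_idx)→550, (B,hash)→580, (C,merge)→670, (C,hash)→680, (B,merge)→680 …(+2); best=480 via (C,nl_idx)
  {AC}: card=250; try (C,nl_idx)→600, (A,nl_idx)→600, (C,hash)→700, (A,hash)→700, (C,merge)→750, (A,merge)→750 …(+2); best=600 via (C,nl_idx)
  {CD}: card=100; try (C,nl_idx)→380, (D,hash)→580, (C,merge)→670, (D,merge)→680, (C,hash)→680, (C,nl)→2040 …(+1); best=380 via (C,nl_idx)
  {ABC}: card=1000; try (A,hash)→1280, (B,hash)→1330, (A,merge)→2630, (A,nl_idx)→2680, (B,nl_idx)→3100, (B,merge)→3130 …(+2); best=1280 via (A,hash)
  {BCD}: card=400; try (B,hash)→960, (D,hash)→1160, (B,nl_idx)→1380, (B,merge)→1460, (D,merge)→2560, (B,nl)→4380 …(+1); best=960 via (B,hash)
  {ACD}: card=500; try (A,hash)→1080, (D,hash)→1330, (A,nl_idx)→1480, (A,merge)→1530, (D,merge)→3130, (A,nl)→5380 …(+1); best=1080 via (A,hash)
  {ABCD}: card=2000; try (A,hash)→1960, (B,hash)→2060, (D,hash)→2760, (A,merge)→5310, (A,nl_idx)→5360, (B,nl_idx)→6080 …(+5); best=1960 via (A,hash)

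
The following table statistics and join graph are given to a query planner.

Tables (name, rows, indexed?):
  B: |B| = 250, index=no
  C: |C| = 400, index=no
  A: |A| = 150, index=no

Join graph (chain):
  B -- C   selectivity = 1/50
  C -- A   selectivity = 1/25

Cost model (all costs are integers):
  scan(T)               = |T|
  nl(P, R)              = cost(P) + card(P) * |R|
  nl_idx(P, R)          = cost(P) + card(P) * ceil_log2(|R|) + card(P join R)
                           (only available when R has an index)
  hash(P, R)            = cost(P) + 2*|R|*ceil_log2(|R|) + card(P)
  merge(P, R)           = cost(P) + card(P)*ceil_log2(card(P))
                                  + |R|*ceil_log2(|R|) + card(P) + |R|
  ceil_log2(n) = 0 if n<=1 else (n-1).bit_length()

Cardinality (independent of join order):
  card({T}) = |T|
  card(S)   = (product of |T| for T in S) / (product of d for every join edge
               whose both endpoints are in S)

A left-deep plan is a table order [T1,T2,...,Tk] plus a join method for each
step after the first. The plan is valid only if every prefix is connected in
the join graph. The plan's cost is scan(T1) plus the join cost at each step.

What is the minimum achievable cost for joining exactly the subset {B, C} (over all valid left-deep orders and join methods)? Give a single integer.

Selinger DP over subsets of {B,C}:
  {B}: scan cost=250, card=250
  {C}: scan cost=400, card=400
  {BC}: card=2000; try (B,hash)→4800, (C,merge)→6500, (B,merge)→6650, (C,hash)→7700, (C,nl)→100250, (B,nl)→100400; best=4800 via (B,hash)

4800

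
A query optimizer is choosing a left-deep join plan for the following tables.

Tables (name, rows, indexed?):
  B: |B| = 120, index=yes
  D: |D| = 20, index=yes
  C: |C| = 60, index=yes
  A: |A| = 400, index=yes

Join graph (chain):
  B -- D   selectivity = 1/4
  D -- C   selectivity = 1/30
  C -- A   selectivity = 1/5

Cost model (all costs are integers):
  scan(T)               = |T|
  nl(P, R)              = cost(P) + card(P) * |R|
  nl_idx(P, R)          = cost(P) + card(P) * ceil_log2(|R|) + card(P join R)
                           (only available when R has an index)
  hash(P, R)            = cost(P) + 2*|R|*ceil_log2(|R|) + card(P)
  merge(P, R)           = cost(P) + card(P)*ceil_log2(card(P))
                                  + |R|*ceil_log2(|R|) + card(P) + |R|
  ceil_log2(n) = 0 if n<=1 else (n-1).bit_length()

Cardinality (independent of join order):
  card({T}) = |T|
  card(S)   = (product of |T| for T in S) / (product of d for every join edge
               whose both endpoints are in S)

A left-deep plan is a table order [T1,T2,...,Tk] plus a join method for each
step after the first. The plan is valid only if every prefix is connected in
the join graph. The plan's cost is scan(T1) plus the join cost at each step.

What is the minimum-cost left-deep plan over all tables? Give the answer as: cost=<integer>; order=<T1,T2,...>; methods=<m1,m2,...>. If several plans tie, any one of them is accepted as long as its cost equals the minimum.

Selinger DP (subsets sized 1..n):
  {B}: scan cost=120, card=120
  {D}: scan cost=20, card=20
  {C}: scan cost=60, card=60
  {A}: scan cost=400, card=400
  {BD}: card=600; try (D,hash)→440, (B,nl_idx)→760, (B,merge)→1100, (D,merge)→1200, (D,nl_idx)→1320, (B,hash)→1720 …(+2); best=440 via (D,hash)
  {CD}: card=40; try (C,nl_idx)→180, (D,hash)→320, (D,nl_idx)→400, (C,merge)→560, (D,merge)→600, (C,hash)→760 …(+2); best=180 via (C,nl_idx)
  {AC}: card=4800; try (C,hash)→1520, (A,merge)→4480, (C,merge)→4820, (A,nl_idx)→5400, (A,hash)→7320, (C,nl_idx)→7600 …(+2); best=1520 via (C,hash)
  {BCD}: card=1200; try (B,merge)→1420, (B,nl_idx)→1660, (C,hash)→1760, (B,hash)→1900, (B,nl)→4980, (C,nl_idx)→5240 …(+2); best=1420 via (B,merge)
  {ACD}: card=3200; try (A,nl_idx)→3740, (A,merge)→4460, (D,hash)→6520, (A,hash)→7420, (A,nl)→16180, (D,nl_idx)→28720 …(+2); best=3740 via (A,nl_idx)
  {ABCD}: card=96000; try (B,hash)→8620, (A,hash)→9820, (A,merge)→19820, (B,merge)→46300, (A,nl_idx)→108220, (B,nl_idx)→122140 …(+2); best=8620 via (B,hash)

cost=8620; order=D,C,A,B; methods=nl_idx,nl_idx,hash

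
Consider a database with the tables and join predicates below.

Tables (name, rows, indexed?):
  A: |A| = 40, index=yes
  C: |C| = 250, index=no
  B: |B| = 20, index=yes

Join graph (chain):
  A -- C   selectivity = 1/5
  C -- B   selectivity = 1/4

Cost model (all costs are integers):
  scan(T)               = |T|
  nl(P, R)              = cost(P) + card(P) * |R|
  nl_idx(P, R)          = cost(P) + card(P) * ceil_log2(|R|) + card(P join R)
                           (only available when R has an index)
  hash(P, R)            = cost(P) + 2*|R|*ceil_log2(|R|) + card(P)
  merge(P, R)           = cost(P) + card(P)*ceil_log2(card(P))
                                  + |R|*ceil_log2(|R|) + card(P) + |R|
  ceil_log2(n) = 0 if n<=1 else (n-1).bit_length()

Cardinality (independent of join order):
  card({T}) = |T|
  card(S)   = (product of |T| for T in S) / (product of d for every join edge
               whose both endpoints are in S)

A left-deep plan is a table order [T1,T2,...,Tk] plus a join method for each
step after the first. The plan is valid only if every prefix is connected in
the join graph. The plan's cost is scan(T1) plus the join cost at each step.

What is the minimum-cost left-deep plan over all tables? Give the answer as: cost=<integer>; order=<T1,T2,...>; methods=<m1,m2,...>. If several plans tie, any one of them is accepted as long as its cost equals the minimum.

Selinger DP (subsets sized 1..n):
  {A}: scan cost=40, card=40
  {C}: scan cost=250, card=250
  {B}: scan cost=20, card=20
  {AC}: card=2000; try (A,hash)→980, (C,merge)→2570, (A,merge)→2780, (A,nl_idx)→3750, (C,hash)→4080, (C,nl)→10040 …(+1); best=980 via (A,hash)
  {BC}: card=1250; try (B,hash)→700, (C,merge)→2390, (B,merge)→2620, (B,nl_idx)→2750, (C,hash)→4040, (C,nl)→5020 …(+1); best=700 via (B,hash)
  {ABC}: card=10000; try (A,hash)→2430, (B,hash)→3180, (A,merge)→15980, (A,nl_idx)→18200, (B,nl_idx)→20980, (B,merge)→25100 …(+2); best=2430 via (A,hash)

cost=2430; order=C,B,A; methods=hash,hash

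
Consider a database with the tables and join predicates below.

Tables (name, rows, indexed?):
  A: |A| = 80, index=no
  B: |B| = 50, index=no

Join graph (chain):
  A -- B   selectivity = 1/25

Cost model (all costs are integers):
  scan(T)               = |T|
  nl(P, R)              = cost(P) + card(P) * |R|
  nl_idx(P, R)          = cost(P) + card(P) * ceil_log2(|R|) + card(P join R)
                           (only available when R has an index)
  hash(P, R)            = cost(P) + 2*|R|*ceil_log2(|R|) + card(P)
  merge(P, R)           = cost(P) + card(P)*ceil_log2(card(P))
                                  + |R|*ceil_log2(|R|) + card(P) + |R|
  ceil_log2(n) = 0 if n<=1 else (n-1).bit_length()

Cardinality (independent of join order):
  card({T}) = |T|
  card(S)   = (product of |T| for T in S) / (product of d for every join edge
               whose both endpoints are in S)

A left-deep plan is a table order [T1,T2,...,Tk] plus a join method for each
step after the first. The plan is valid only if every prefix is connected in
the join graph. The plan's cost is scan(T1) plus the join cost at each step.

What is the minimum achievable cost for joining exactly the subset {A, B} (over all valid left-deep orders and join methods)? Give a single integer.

Selinger DP over subsets of {A,B}:
  {A}: scan cost=80, card=80
  {B}: scan cost=50, card=50
  {AB}: card=160; try (B,hash)→760, (A,merge)→1040, (B,merge)→1070, (A,hash)→1220, (A,nl)→4050, (B,nl)→4080; best=760 via (B,hash)

760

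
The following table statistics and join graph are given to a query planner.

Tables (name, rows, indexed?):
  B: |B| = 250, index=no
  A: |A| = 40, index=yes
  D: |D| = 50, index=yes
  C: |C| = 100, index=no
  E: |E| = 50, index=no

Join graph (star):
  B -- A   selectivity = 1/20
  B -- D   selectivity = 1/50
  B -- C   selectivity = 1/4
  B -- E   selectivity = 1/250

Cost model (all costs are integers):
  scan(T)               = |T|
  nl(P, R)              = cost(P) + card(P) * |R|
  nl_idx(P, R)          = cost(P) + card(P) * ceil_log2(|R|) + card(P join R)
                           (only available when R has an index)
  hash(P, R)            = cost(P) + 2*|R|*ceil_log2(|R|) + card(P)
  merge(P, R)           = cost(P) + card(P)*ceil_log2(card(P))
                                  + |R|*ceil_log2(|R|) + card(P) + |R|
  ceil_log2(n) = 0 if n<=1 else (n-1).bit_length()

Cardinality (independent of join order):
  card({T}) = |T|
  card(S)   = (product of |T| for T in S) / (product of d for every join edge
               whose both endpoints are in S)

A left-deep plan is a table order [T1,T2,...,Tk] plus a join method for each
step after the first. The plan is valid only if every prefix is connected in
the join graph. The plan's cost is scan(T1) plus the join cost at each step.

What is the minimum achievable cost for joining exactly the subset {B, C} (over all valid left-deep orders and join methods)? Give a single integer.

Selinger DP over subsets of {B,C}:
  {B}: scan cost=250, card=250
  {C}: scan cost=100, card=100
  {BC}: card=6250; try (C,hash)→1900, (B,merge)→3150, (C,merge)→3300, (B,hash)→4200, (B,nl)→25100, (C,nl)→25250; best=1900 via (C,hash)

1900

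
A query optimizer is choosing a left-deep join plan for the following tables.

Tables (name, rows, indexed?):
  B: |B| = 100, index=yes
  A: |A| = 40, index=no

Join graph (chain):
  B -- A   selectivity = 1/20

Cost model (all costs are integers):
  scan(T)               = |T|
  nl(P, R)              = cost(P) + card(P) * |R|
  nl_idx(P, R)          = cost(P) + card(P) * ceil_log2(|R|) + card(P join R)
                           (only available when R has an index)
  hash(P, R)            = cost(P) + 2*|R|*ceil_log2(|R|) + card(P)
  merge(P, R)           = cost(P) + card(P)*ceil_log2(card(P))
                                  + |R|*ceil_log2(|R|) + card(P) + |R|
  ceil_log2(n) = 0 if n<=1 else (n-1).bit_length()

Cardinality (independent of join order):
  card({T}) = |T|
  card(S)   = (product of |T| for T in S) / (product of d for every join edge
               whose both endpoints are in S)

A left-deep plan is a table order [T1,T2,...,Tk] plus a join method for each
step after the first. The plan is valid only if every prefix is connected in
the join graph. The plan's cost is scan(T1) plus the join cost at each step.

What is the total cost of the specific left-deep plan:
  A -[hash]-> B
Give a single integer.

1480

step 1: scan A: cost=40, card=40
step 2: join B via hash
    card(P join B) = 40*100/(20) = 200
    cost = 40 + 2*100*7 + 40 = 1480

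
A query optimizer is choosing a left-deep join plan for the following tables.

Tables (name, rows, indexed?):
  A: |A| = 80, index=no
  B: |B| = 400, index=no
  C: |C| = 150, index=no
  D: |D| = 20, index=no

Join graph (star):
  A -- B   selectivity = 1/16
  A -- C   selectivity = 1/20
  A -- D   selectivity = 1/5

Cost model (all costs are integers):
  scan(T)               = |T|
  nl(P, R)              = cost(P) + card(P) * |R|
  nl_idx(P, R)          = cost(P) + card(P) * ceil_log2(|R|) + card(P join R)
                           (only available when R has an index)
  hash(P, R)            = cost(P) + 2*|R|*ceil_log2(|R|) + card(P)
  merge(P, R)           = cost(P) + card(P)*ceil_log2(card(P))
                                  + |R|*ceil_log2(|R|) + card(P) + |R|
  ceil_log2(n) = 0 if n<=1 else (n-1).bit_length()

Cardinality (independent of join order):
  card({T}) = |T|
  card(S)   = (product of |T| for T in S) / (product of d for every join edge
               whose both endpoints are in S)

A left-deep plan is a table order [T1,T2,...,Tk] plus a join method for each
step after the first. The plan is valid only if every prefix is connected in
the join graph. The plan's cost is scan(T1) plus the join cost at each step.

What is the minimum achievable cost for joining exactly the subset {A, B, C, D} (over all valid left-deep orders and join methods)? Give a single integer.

11820

Selinger DP over subsets of {A,B,C,D}:
  {A}: scan cost=80, card=80
  {B}: scan cost=400, card=400
  {C}: scan cost=150, card=150
  {D}: scan cost=20, card=20
  {AB}: card=2000; try (A,hash)→1920, (B,merge)→4720, (A,merge)→5040, (B,hash)→7360, (B,nl)→32080, (A,nl)→32400; best=1920 via (A,hash)
  {AC}: card=600; try (A,hash)→1420, (C,merge)→2070, (A,merge)→2140, (C,hash)→2560, (C,nl)→12080, (A,nl)→12150; best=1420 via (A,hash)
  {AD}: card=320; try (D,hash)→360, (A,merge)→780, (D,merge)→840, (A,hash)→1160, (A,nl)→1620, (D,nl)→1680; best=360 via (D,hash)
  {ABC}: card=15000; try (C,hash)→6320, (B,hash)→9220, (B,merge)→12020, (C,merge)→27270, (B,nl)→241420, (C,nl)→301920; best=6320 via (C,hash)
  {ABD}: card=8000; try (D,hash)→4120, (B,merge)→7560, (B,hash)→7880, (D,merge)→26040, (D,nl)→41920, (B,nl)→128360; best=4120 via (D,hash)
  {ACD}: card=2400; try (D,hash)→2220, (C,hash)→3080, (C,merge)→4910, (D,merge)→8140, (D,nl)→13420, (C,nl)→48360; best=2220 via (D,hash)
  {ABCD}: card=60000; try (B,hash)→11820, (C,hash)→14520, (D,hash)→21520, (B,merge)→37420, (C,merge)→117470, (D,merge)→231440 …(+3); best=11820 via (B,hash)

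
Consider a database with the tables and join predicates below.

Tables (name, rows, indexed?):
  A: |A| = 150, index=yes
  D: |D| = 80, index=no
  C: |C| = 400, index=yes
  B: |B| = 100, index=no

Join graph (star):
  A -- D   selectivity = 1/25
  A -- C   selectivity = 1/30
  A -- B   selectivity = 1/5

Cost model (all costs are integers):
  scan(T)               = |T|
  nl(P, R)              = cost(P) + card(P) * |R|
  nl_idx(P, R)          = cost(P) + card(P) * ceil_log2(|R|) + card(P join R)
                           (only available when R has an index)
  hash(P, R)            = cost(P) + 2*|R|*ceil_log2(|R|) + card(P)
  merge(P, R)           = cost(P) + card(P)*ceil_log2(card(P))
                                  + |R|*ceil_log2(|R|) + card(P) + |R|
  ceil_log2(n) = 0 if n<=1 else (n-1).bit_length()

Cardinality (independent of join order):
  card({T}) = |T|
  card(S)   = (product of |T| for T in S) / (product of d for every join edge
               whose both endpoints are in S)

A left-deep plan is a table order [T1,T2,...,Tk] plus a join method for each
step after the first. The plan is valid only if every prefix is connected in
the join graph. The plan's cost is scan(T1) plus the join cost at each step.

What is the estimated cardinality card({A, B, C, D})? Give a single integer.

Tables in S: A(150), B(100), C(400), D(80)
Edges inside S: A-D(d=25), A-C(d=30), A-B(d=5)
numerator = 150 * 100 * 400 * 80 = 480000000
denominator = 25 * 30 * 5 = 3750
card(S) = 480000000 / 3750 = 128000

128000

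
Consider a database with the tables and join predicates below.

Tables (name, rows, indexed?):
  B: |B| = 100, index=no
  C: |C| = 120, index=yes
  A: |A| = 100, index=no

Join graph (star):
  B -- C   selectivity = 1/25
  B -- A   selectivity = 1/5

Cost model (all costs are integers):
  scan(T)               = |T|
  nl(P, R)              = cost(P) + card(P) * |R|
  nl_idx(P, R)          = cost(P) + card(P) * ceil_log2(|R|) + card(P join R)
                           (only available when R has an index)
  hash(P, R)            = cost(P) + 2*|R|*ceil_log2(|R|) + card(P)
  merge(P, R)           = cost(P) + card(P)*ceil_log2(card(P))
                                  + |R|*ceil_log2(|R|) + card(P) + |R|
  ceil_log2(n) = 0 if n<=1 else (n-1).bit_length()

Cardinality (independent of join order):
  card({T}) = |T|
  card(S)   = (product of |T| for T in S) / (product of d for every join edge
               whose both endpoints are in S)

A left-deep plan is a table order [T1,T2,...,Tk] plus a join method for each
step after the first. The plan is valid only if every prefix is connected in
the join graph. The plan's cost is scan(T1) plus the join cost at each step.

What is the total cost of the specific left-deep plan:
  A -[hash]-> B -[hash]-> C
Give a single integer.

step 1: scan A: cost=100, card=100
step 2: join B via hash
    card(P join B) = 100*100/(5) = 2000
    cost = 100 + 2*100*7 + 100 = 1600
step 3: join C via hash
    card(P join C) = 2000*120/(25) = 9600
    cost = 1600 + 2*120*7 + 2000 = 5280

5280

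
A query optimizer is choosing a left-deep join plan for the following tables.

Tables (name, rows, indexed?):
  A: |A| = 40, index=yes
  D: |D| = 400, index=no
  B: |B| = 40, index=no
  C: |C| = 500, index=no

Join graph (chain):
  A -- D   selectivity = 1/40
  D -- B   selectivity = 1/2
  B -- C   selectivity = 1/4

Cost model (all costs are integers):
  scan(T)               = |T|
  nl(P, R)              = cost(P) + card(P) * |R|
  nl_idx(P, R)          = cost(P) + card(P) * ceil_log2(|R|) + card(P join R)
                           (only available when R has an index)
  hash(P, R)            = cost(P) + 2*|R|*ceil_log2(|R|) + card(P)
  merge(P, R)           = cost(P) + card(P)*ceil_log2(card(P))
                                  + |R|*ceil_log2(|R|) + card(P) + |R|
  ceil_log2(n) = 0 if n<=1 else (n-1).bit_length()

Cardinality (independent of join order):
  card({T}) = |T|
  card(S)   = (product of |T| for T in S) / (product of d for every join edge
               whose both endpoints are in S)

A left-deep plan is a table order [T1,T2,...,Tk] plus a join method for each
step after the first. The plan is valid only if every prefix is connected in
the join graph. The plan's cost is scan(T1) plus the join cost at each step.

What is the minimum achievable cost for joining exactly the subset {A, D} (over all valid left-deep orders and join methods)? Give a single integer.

1280

Selinger DP over subsets of {A,D}:
  {A}: scan cost=40, card=40
  {D}: scan cost=400, card=400
  {AD}: card=400; try (A,hash)→1280, (A,nl_idx)→3200, (D,merge)→4320, (A,merge)→4680, (D,hash)→7280, (D,nl)→16040 …(+1); best=1280 via (A,hash)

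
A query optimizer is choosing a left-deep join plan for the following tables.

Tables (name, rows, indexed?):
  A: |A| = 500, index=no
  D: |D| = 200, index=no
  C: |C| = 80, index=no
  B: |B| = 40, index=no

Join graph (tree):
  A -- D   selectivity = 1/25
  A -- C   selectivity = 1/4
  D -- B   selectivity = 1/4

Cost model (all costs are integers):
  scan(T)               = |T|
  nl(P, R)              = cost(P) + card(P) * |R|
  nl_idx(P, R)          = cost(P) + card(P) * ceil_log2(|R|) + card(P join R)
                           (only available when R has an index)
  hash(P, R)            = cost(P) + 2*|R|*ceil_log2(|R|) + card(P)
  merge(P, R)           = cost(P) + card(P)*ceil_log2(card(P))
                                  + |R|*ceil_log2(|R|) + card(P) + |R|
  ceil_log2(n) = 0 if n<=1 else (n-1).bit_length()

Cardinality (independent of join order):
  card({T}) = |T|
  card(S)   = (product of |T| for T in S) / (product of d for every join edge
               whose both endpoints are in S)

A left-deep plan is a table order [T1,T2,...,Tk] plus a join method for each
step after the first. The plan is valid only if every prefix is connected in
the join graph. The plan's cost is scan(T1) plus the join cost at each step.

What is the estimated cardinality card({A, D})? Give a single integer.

Tables in S: A(500), D(200)
Edges inside S: A-D(d=25)
numerator = 500 * 200 = 100000
denominator = 25 = 25
card(S) = 100000 / 25 = 4000

4000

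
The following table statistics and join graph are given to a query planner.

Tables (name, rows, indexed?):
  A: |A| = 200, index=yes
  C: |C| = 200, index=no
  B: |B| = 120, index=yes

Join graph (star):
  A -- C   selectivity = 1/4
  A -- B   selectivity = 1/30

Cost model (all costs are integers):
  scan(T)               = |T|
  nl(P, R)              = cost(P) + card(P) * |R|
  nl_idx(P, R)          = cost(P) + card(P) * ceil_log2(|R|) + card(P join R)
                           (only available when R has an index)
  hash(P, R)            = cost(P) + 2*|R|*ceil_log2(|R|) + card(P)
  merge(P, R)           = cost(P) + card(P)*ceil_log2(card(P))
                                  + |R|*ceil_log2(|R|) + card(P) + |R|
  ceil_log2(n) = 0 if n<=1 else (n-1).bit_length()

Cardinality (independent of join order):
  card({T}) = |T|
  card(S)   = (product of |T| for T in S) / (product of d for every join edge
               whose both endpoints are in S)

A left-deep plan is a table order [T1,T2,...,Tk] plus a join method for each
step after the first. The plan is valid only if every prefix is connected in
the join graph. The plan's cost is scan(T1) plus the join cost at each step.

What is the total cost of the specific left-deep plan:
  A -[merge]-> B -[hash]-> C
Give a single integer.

6960

step 1: scan A: cost=200, card=200
step 2: join B via merge
    card(P join B) = 200*120/(30) = 800
    cost = 200 + 200*8 + 120*7 + 200 + 120 = 2960
step 3: join C via hash
    card(P join C) = 800*200/(4) = 40000
    cost = 2960 + 2*200*8 + 800 = 6960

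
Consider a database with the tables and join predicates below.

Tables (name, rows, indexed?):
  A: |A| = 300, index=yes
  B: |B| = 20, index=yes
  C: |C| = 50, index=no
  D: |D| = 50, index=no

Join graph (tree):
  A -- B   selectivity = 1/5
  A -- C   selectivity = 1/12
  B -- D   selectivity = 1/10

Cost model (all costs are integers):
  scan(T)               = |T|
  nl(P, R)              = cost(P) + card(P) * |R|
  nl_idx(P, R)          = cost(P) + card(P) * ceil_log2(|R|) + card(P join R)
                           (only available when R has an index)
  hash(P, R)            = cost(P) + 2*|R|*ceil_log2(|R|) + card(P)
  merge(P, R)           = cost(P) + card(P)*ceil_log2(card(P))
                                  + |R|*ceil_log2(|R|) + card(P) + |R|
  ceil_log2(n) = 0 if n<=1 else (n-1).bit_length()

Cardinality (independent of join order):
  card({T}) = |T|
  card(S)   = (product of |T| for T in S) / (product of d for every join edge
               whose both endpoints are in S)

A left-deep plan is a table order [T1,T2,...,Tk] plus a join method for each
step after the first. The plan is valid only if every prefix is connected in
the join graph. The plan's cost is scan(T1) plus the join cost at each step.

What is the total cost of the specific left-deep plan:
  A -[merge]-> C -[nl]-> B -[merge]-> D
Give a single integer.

99000

step 1: scan A: cost=300, card=300
step 2: join C via merge
    card(P join C) = 300*50/(12) = 1250
    cost = 300 + 300*9 + 50*6 + 300 + 50 = 3650
step 3: join B via nl
    card(P join B) = 1250*20/(5) = 5000
    cost = 3650 + 1250*20 = 28650
step 4: join D via merge
    card(P join D) = 5000*50/(10) = 25000
    cost = 28650 + 5000*13 + 50*6 + 5000 + 50 = 99000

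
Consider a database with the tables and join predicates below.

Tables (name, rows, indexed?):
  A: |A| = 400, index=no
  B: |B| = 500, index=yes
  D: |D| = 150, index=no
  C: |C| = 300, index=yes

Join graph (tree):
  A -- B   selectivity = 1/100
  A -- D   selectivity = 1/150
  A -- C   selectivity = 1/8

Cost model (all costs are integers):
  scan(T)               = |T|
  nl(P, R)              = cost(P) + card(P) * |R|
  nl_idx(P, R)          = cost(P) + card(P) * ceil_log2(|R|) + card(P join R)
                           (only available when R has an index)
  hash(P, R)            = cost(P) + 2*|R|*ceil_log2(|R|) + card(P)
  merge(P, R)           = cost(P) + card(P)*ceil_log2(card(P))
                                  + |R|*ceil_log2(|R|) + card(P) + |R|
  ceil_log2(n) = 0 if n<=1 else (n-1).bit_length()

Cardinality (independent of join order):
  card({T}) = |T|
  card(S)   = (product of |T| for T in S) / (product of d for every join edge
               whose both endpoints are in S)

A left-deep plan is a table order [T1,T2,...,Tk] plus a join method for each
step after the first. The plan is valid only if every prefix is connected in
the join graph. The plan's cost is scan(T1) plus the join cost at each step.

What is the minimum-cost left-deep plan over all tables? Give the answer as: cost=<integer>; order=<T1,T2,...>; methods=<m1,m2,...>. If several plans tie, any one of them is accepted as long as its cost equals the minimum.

Selinger DP (subsets sized 1..n):
  {A}: scan cost=400, card=400
  {B}: scan cost=500, card=500
  {D}: scan cost=150, card=150
  {C}: scan cost=300, card=300
  {AB}: card=2000; try (B,nl_idx)→6000, (A,hash)→8200, (B,merge)→9400, (A,merge)→9500, (B,hash)→9800, (B,nl)→200400 …(+1); best=6000 via (B,nl_idx)
  {AD}: card=400; try (D,hash)→3200, (A,merge)→5500, (D,merge)→5750, (A,hash)→7500, (A,nl)→60150, (D,nl)→60400; best=3200 via (D,hash)
  {AC}: card=15000; try (C,hash)→6200, (A,merge)→7300, (C,merge)→7400, (A,hash)→7800, (C,nl_idx)→19000, (A,nl)→120300 …(+1); best=6200 via (C,hash)
  {ABD}: card=2000; try (B,nl_idx)→8800, (D,hash)→10400, (B,merge)→12200, (B,hash)→12600, (D,merge)→31350, (B,nl)→203200 …(+1); best=8800 via (B,nl_idx)
  {ABC}: card=75000; try (C,hash)→13400, (B,hash)→30200, (C,merge)→33000, (C,nl_idx)→99000, (B,nl_idx)→216200, (B,merge)→236200 …(+2); best=13400 via (C,hash)
  {ACD}: card=15000; try (C,hash)→9000, (C,merge)→10200, (C,nl_idx)→21800, (D,hash)→23600, (C,nl)→123200, (D,merge)→232550 …(+1); best=9000 via (C,hash)
  {ABCD}: card=75000; try (C,hash)→16200, (B,hash)→33000, (C,merge)→35800, (D,hash)→90800, (C,nl_idx)→101800, (B,nl_idx)→219000 …(+5); best=16200 via (C,hash)

cost=16200; order=A,D,B,C; methods=hash,nl_idx,hash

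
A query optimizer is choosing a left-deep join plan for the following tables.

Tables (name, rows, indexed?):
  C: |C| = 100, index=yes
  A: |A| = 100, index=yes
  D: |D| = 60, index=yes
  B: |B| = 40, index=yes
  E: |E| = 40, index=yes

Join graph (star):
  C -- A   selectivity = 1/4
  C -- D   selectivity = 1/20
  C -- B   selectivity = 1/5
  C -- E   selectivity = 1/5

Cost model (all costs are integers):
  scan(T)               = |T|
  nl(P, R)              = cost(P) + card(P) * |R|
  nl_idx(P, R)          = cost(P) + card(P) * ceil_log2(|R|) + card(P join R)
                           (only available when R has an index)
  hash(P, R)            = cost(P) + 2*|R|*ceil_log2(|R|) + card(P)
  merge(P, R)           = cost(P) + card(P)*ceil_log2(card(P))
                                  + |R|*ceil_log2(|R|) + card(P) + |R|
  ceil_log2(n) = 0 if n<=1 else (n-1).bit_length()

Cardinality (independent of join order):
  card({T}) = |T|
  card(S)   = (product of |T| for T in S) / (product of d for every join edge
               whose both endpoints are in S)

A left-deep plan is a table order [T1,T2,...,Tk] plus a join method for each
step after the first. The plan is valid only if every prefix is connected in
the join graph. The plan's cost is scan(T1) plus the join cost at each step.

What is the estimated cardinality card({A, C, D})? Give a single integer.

Tables in S: A(100), C(100), D(60)
Edges inside S: C-A(d=4), C-D(d=20)
numerator = 100 * 100 * 60 = 600000
denominator = 4 * 20 = 80
card(S) = 600000 / 80 = 7500

7500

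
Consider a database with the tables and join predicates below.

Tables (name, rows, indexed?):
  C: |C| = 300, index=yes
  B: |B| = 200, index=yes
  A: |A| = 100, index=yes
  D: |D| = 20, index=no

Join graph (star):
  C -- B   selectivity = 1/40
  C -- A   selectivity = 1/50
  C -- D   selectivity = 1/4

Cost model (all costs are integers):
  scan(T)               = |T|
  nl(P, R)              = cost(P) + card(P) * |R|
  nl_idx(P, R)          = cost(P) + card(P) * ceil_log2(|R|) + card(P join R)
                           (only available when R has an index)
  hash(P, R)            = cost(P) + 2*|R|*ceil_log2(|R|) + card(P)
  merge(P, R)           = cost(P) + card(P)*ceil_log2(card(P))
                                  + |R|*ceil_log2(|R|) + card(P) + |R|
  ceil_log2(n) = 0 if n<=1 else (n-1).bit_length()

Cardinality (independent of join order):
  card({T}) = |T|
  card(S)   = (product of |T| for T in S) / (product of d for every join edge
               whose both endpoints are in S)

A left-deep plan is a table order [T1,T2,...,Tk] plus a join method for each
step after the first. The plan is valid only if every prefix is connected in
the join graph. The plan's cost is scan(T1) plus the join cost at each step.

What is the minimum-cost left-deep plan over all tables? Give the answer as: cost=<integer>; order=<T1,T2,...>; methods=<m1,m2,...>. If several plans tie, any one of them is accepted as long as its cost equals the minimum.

Selinger DP (subsets sized 1..n):
  {C}: scan cost=300, card=300
  {B}: scan cost=200, card=200
  {A}: scan cost=100, card=100
  {D}: scan cost=20, card=20
  {BC}: card=1500; try (C,nl_idx)→3500, (B,hash)→3800, (B,nl_idx)→4200, (C,merge)→5000, (B,merge)→5100, (C,hash)→5800 …(+2); best=3500 via (C,nl_idx)
  {AC}: card=600; try (C,nl_idx)→1600, (A,hash)→2000, (A,nl_idx)→3000, (C,merge)→3900, (A,merge)→4100, (C,hash)→5600 …(+2); best=1600 via (C,nl_idx)
  {CD}: card=1500; try (D,hash)→800, (C,nl_idx)→1700, (C,merge)→3140, (D,merge)→3420, (C,hash)→5440, (C,nl)→6020 …(+1); best=800 via (D,hash)
  {ABC}: card=3000; try (B,hash)→5400, (A,hash)→6400, (B,nl_idx)→9400, (B,merge)→10000, (A,nl_idx)→17000, (A,merge)→22300 …(+2); best=5400 via (B,hash)
  {BCD}: card=7500; try (D,hash)→5200, (B,hash)→5500, (B,nl_idx)→20300, (B,merge)→20600, (D,merge)→21620, (D,nl)→33500 …(+1); best=5200 via (D,hash)
  {ACD}: card=3000; try (D,hash)→2400, (A,hash)→3700, (D,merge)→8320, (D,nl)→13600, (A,nl_idx)→14300, (A,merge)→19600 …(+1); best=2400 via (D,hash)
  {ABCD}: card=15000; try (D,hash)→8600, (B,hash)→8600, (A,hash)→14100, (B,nl_idx)→41400, (B,merge)→43200, (D,merge)→44520 …(+5); best=8600 via (D,hash)

cost=8600; order=A,C,B,D; methods=nl_idx,hash,hash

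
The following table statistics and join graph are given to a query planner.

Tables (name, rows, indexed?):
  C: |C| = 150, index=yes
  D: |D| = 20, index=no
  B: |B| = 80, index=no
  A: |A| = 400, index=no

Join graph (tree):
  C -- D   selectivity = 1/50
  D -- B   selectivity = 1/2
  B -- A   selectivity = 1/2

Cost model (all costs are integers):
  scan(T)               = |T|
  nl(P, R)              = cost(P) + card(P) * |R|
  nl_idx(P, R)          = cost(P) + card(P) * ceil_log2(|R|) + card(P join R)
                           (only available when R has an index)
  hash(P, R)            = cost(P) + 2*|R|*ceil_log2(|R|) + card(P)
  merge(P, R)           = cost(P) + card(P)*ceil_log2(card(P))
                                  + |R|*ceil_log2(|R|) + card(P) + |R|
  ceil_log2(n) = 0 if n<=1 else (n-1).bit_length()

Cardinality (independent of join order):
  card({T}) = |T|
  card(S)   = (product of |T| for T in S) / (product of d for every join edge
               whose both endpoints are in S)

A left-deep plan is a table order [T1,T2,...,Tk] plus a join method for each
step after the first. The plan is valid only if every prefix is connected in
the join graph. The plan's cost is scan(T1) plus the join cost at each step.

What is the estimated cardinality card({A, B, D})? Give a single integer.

160000

Tables in S: A(400), B(80), D(20)
Edges inside S: D-B(d=2), B-A(d=2)
numerator = 400 * 80 * 20 = 640000
denominator = 2 * 2 = 4
card(S) = 640000 / 4 = 160000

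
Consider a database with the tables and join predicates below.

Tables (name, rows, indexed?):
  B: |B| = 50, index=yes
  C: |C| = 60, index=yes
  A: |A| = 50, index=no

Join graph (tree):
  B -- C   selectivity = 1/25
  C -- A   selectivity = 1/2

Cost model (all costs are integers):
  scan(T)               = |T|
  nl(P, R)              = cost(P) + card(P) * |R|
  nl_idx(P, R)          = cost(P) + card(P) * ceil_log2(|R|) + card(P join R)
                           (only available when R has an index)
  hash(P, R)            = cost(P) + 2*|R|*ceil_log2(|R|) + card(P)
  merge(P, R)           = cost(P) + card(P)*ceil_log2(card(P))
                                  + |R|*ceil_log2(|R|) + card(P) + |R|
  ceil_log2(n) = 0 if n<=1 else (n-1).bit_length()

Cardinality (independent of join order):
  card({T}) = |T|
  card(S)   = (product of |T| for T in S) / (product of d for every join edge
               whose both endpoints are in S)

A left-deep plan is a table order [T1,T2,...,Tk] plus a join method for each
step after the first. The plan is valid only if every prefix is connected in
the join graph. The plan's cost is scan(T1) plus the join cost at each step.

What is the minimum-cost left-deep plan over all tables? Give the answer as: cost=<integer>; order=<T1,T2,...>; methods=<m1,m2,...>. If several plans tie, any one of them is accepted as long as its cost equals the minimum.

Selinger DP (subsets sized 1..n):
  {B}: scan cost=50, card=50
  {C}: scan cost=60, card=60
  {A}: scan cost=50, card=50
  {BC}: card=120; try (C,nl_idx)→470, (B,nl_idx)→540, (B,hash)→720, (C,hash)→820, (C,merge)→820, (B,merge)→830 …(+2); best=470 via (C,nl_idx)
  {AC}: card=1500; try (A,hash)→720, (C,hash)→820, (C,merge)→820, (A,merge)→830, (C,nl_idx)→1850, (C,nl)→3050 …(+1); best=720 via (A,hash)
  {ABC}: card=3000; try (A,hash)→1190, (A,merge)→1780, (B,hash)→2820, (A,nl)→6470, (B,nl_idx)→12720, (B,merge)→19070 …(+1); best=1190 via (A,hash)

cost=1190; order=B,C,A; methods=nl_idx,hash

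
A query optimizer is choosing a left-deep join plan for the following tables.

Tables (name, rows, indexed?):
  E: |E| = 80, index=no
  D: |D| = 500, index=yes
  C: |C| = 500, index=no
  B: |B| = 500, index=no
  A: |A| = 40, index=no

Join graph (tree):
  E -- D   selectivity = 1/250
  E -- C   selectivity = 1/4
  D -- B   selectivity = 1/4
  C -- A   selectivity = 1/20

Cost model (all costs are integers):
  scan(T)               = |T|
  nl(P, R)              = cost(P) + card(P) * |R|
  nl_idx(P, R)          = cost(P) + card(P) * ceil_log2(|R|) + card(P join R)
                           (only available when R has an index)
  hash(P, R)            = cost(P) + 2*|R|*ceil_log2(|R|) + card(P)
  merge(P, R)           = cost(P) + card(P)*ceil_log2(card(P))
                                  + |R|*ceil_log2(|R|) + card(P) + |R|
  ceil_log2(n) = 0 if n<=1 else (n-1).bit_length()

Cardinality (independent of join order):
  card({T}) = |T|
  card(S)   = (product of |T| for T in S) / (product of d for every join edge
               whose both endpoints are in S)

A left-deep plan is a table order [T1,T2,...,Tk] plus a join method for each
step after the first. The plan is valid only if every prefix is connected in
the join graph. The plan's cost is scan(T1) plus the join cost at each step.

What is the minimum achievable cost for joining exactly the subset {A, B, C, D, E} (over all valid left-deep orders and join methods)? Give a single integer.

Selinger DP over subsets of {A,B,C,D,E}:
  {E}: scan cost=80, card=80
  {D}: scan cost=500, card=500
  {C}: scan cost=500, card=500
  {B}: scan cost=500, card=500
  {A}: scan cost=40, card=40
  {DE}: card=160; try (D,nl_idx)→960, (E,hash)→2120, (D,merge)→5720, (E,merge)→6140, (D,hash)→9160, (D,nl)→40080 …(+1); best=960 via (D,nl_idx)
  {CE}: card=10000; try (E,hash)→2120, (C,merge)→5720, (E,merge)→6140, (C,hash)→9160, (C,nl)→40080, (E,nl)→40500; best=2120 via (E,hash)
  {BD}: card=62500; try (D,hash)→10000, (B,hash)→10000, (D,merge)→10500, (B,merge)→10500, (D,nl_idx)→67500, (D,nl)→250500 …(+1); best=10000 via (D,hash)
  {AC}: card=1000; try (A,hash)→1480, (C,merge)→5320, (A,merge)→5780, (C,hash)→9080, (C,nl)→20040, (A,nl)→20500; best=1480 via (A,hash)
  {CDE}: card=20000; try (C,merge)→7400, (C,hash)→10120, (D,hash)→21120, (C,nl)→80960, (D,nl_idx)→112120, (D,merge)→157120 …(+1); best=7400 via (C,merge)
  {BDE}: card=20000; try (B,merge)→7400, (B,hash)→10120, (E,hash)→73620, (B,nl)→80960, (E,merge)→1073140, (E,nl)→5010000; best=7400 via (B,merge)
  {ACE}: card=20000; try (E,hash)→3600, (A,hash)→12600, (E,merge)→13120, (E,nl)→81480, (A,merge)→152400, (A,nl)→402120; best=3600 via (E,hash)
  {BCDE}: card=2500000; try (C,hash)→36400, (B,hash)→36400, (C,merge)→332400, (B,merge)→332400, (C,nl)→10007400, (B,nl)→10007400; best=36400 via (C,hash)
  {ACDE}: card=40000; try (A,hash)→27880, (D,hash)→32600, (D,nl_idx)→223600, (A,merge)→327680, (D,merge)→328600, (A,nl)→807400 …(+1); best=27880 via (A,hash)
  {ABCDE}: card=5000000; try (B,hash)→76880, (B,merge)→712880, (A,hash)→2536880, (B,nl)→20027880, (A,merge)→57536680, (A,nl)→100036400; best=76880 via (B,hash)

76880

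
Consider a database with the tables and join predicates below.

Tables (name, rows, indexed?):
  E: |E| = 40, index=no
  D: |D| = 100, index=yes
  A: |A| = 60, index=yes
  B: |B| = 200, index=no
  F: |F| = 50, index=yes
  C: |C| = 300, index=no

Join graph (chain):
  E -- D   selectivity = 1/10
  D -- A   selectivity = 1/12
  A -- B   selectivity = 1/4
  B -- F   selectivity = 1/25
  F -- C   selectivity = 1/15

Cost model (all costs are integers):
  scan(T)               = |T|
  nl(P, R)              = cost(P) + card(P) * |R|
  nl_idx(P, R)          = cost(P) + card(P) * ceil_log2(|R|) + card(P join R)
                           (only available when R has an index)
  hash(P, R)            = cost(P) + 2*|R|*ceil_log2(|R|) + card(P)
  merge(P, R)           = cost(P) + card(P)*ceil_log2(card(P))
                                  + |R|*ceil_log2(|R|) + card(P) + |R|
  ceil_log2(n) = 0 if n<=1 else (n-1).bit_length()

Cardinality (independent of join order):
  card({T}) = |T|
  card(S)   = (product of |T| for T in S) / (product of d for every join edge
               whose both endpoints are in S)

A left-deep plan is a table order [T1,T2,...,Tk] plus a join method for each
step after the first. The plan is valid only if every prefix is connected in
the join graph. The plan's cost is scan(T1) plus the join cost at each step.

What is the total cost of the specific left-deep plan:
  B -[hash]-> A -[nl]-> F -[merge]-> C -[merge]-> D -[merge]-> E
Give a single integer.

23399200

step 1: scan B: cost=200, card=200
step 2: join A via hash
    card(P join A) = 200*60/(4) = 3000
    cost = 200 + 2*60*6 + 200 = 1120
step 3: join F via nl
    card(P join F) = 3000*50/(25) = 6000
    cost = 1120 + 3000*50 = 151120
step 4: join C via merge
    card(P join C) = 6000*300/(15) = 120000
    cost = 151120 + 6000*13 + 300*9 + 6000 + 300 = 238120
step 5: join D via merge
    card(P join D) = 120000*100/(12) = 1000000
    cost = 238120 + 120000*17 + 100*7 + 120000 + 100 = 2398920
step 6: join E via merge
    card(P join E) = 1000000*40/(10) = 4000000
    cost = 2398920 + 1000000*20 + 40*6 + 1000000 + 40 = 23399200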